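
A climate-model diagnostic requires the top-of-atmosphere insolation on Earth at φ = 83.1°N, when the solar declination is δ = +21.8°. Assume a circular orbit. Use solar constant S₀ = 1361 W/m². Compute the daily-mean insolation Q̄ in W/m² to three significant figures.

cos H₀ = −tan(+83.1°) tan(+21.800°) = -3.3052 ≤ −1 ⇒ polar day, H₀ = π.
Bracket: H₀ sin φ sin δ + cos φ cos δ sin H₀ = 3.1416×0.99276×0.37137 + 0.12014×0.92849×0.00000 = 1.158249 + 0.000000 = 1.158249.
Q̄ = (S₀/π) × [bracket] = (1361/π) × 1.158249 = 501.8 W/m².

Q̄ ≈ 502 W/m²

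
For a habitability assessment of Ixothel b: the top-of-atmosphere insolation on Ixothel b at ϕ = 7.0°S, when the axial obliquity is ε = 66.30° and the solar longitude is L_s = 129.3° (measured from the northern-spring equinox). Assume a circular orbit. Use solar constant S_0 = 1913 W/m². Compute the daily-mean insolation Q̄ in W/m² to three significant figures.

Q̄ ≈ 347 W/m²

Solar declination: sin δ = sin ε · sin L_s = sin 66.30° × sin 129.3° = 0.70858, so δ = +45.119°.
cos h₀ = −tan(-7.0°) tan(+45.119°) = 0.1233, h₀ = 1.4472 rad.
Bracket: h₀ sin ϕ sin δ + cos ϕ cos δ sin h₀ = 1.4472×-0.12187×0.70858 + 0.99255×0.70563×0.99237 = -0.124972 + 0.695029 = 0.570057.
Q̄ = (S_0/π) × [bracket] = (1913/π) × 0.570057 = 347.1 W/m².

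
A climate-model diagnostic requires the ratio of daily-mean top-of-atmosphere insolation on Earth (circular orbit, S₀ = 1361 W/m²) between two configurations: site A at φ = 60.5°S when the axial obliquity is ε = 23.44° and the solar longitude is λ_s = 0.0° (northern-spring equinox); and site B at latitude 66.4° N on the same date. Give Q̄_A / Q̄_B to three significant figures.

— Configuration A (φ=-60.5°):
Solar declination: sin δ = sin ε · sin λ_s = sin 23.44° × sin 0.0° = 0.00000, so δ = +0.000°.
cos H₀ = −tan(-60.5°) tan(+0.000°) = 0.0000, H₀ = 1.5708 rad.
Bracket: H₀ sin φ sin δ + cos φ cos δ sin H₀ = 1.5708×-0.87036×0.00000 + 0.49242×1.00000×1.00000 = -0.000000 + 0.492420 = 0.492420.
Q̄ = (S₀/π) × [bracket] = (1361/π) × 0.492420 = 213.33 W/m².
— Configuration B (φ=+66.4°):
cos H₀ = −tan(+66.4°) tan(+0.000°) = -0.0000, H₀ = 1.5708 rad.
Bracket: H₀ sin φ sin δ + cos φ cos δ sin H₀ = 1.5708×0.91636×0.00000 + 0.40035×1.00000×1.00000 = 0.000000 + 0.400350 = 0.400350.
Q̄ = (S₀/π) × [bracket] = (1361/π) × 0.400350 = 173.44 W/m².
Ratio Q̄_A / Q̄_B = 213.33 / 173.44 = 1.230.

Q̄_A / Q̄_B ≈ 1.23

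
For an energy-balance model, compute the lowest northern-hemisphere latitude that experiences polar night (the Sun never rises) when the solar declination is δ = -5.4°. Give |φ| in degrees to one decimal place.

Polar night requires cos H₀ = −tan φ tan δ ≥ 1, i.e. tan φ tan δ ≤ −1.
The boundary is |tan φ| · |tan δ| = 1, so |φ| = 90° − |δ| = 90° − 5.4° = 84.6° in the northern hemisphere.

|φ| = 84.6°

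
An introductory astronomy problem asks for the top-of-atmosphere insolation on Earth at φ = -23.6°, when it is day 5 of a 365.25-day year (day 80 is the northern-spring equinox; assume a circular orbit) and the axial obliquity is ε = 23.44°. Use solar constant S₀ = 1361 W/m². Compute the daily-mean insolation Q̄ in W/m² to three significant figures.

Solar longitude: λ_s = 360° × (5 − 80)/365.25 = -73.922°, i.e. -73.922° + 360° = 286.078°.
sin δ = sin 23.44° × sin 286.078° = -0.38223, so δ = -22.472°.
cos H₀ = −tan(-23.6°) tan(-22.472°) = -0.1807, H₀ = 1.7525 rad.
Bracket: H₀ sin φ sin δ + cos φ cos δ sin H₀ = 1.7525×-0.40035×-0.38223 + 0.91636×0.92407×0.98354 = 0.268178 + 0.832843 = 1.101021.
Q̄ = (S₀/π) × [bracket] = (1361/π) × 1.101021 = 477.0 W/m².

Q̄ ≈ 477 W/m²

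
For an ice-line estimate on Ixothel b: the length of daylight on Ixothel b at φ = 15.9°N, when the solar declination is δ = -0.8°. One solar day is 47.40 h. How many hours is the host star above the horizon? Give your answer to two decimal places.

cos H₀ = −tan φ · tan δ = −tan(+15.9°) × tan(-0.800°) = 0.0040, so H₀ = 1.5668 rad = 89.77°.
Daylight = 2H₀/(2π) × 47.40 h = (1.5668/π) × 47.40 = 23.64 h.

23.64 h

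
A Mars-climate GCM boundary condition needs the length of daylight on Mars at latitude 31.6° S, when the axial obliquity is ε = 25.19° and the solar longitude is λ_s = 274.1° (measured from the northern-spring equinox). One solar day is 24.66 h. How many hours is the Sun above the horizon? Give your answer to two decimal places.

14.63 h

Solar declination: sin δ = sin ε · sin λ_s = sin 25.19° × sin 274.1° = -0.42453, so δ = -25.121°.
cos H₀ = −tan φ · tan δ = −tan(-31.6°) × tan(-25.121°) = -0.2885, so H₀ = 1.8634 rad = 106.77°.
Daylight = 2H₀/(2π) × 24.66 h = (1.8634/π) × 24.66 = 14.63 h.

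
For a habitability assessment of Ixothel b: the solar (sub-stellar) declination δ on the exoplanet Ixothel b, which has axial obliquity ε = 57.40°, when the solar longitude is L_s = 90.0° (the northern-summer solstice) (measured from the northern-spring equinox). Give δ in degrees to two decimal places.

δ = +57.40°

sin δ = sin ε · sin L_s = sin 57.40° × sin 90.0° = 0.842452.
δ = arcsin(0.842452) = +57.40°.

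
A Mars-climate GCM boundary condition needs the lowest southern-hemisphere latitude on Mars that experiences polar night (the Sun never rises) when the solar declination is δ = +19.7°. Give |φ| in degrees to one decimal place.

|φ| = 70.3°

Polar night requires cos H₀ = −tan φ tan δ ≥ 1, i.e. tan φ tan δ ≤ −1.
The boundary is |tan φ| · |tan δ| = 1, so |φ| = 90° − |δ| = 90° − 19.7° = 70.3° in the southern hemisphere.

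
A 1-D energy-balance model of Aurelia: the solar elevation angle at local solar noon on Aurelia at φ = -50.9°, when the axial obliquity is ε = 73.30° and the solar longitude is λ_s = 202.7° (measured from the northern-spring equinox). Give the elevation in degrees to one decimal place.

60.8°

Solar declination: sin δ = sin ε · sin λ_s = sin 73.30° × sin 202.7° = -0.36963, so δ = -21.693°.
At local noon the hour angle is zero, so the zenith angle equals |φ − δ| = |-50.9° − (-21.693°)| = 29.207°.
Elevation = 90° − 29.207° = 60.8°.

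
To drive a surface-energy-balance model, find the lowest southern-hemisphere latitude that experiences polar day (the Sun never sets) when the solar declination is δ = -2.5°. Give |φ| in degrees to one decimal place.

|φ| = 87.5°

Polar day requires cos H₀ = −tan φ tan δ ≤ −1, i.e. tan φ tan δ ≥ 1.
The boundary is |tan φ| · |tan δ| = 1, so |φ| = 90° − |δ| = 90° − 2.5° = 87.5° in the southern hemisphere.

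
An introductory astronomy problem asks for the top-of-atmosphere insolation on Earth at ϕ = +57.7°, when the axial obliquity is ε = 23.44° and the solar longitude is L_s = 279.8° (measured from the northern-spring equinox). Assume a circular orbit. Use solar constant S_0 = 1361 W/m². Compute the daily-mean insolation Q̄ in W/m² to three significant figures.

Solar declination: sin δ = sin ε · sin L_s = sin 23.44° × sin 279.8° = -0.39198, so δ = -23.078°.
cos h₀ = −tan(+57.7°) tan(-23.078°) = 0.6740, h₀ = 0.8312 rad.
Bracket: h₀ sin ϕ sin δ + cos ϕ cos δ sin h₀ = 0.8312×0.84526×-0.39198 + 0.53435×0.91997×0.73874 = -0.275397 + 0.363154 = 0.087757.
Q̄ = (S_0/π) × [bracket] = (1361/π) × 0.087757 = 38.02 W/m².

Q̄ ≈ 38.0 W/m²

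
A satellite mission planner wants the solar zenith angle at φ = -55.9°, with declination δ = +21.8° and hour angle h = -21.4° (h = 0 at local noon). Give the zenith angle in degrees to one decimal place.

cos θ_z = sin φ sin δ + cos φ cos δ cos h = -0.307515 + 0.484657 = 0.177142.
θ_z = arccos(0.177142) = 79.8°.

θ_z = 79.8°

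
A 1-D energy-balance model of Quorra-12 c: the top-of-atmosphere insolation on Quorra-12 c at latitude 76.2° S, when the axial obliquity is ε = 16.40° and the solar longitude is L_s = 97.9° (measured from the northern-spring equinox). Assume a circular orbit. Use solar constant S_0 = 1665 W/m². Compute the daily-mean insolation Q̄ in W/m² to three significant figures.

Q̄ ≈ 0.00 W/m²

Solar declination: sin δ = sin ε · sin L_s = sin 16.40° × sin 97.9° = 0.27966, so δ = +16.240°.
cos h₀ = −tan(-76.2°) tan(+16.240°) = 1.1859 ≥ 1 ⇒ polar night, h₀ = 0 and Q̄ = 0.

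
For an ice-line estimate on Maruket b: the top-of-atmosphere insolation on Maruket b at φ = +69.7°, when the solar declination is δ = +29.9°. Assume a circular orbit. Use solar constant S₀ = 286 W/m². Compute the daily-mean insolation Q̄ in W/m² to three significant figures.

Q̄ ≈ 134 W/m²

cos H₀ = −tan(+69.7°) tan(+29.900°) = -1.5545 ≤ −1 ⇒ polar day, H₀ = π.
Bracket: H₀ sin φ sin δ + cos φ cos δ sin H₀ = 3.1416×0.93789×0.49849 + 0.34694×0.86690×0.00000 = 1.468788 + 0.000000 = 1.468788.
Q̄ = (S₀/π) × [bracket] = (286/π) × 1.468788 = 133.7 W/m².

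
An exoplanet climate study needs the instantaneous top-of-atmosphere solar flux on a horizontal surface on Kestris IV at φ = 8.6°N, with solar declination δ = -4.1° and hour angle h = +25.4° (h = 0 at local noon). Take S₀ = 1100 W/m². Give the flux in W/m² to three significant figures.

cos θ_z = sin φ sin δ + cos φ cos δ cos h = -0.010691 + 0.890893 = 0.880202.
Flux = S₀ · cos θ_z = 1100 × 0.880202 = 968.2 W/m².

968 W/m²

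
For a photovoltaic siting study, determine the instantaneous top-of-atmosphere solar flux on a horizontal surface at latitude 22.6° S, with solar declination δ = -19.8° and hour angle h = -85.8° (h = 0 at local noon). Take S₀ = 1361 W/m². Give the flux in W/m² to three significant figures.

264 W/m²

cos θ_z = sin φ sin δ + cos φ cos δ cos h = 0.130175 + 0.063617 = 0.193792.
Flux = S₀ · cos θ_z = 1361 × 0.193792 = 263.8 W/m².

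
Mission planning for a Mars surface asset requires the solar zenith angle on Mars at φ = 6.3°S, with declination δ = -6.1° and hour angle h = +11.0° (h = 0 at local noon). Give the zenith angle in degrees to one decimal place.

θ_z = 10.9°

cos θ_z = sin φ sin δ + cos φ cos δ cos h = 0.011661 + 0.970175 = 0.981836.
θ_z = arccos(0.981836) = 10.9°.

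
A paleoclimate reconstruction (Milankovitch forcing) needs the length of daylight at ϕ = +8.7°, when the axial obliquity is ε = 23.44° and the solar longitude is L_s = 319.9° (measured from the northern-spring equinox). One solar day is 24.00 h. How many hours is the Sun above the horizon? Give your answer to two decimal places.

Solar declination: sin δ = sin ε · sin L_s = sin 23.44° × sin 319.9° = -0.25622, so δ = -14.846°.
cos h₀ = −tan ϕ · tan δ = −tan(+8.7°) × tan(-14.846°) = 0.0406, so h₀ = 1.5302 rad = 87.68°.
Daylight = 2h₀/(2π) × 24.00 h = (1.5302/π) × 24.00 = 11.69 h.

11.69 h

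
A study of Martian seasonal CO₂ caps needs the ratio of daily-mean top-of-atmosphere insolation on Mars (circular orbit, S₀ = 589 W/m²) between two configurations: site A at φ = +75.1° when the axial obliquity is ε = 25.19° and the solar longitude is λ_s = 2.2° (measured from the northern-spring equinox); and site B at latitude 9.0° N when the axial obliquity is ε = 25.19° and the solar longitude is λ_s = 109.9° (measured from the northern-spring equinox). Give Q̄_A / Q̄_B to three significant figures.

— Configuration A (φ=+75.1°):
Solar declination: sin δ = sin ε · sin λ_s = sin 25.19° × sin 2.2° = 0.01634, so δ = +0.936°.
cos H₀ = −tan(+75.1°) tan(+0.936°) = -0.0614, H₀ = 1.6322 rad.
Bracket: H₀ sin φ sin δ + cos φ cos δ sin H₀ = 1.6322×0.96638×0.01634 + 0.25713×0.99987×0.99811 = 0.025773 + 0.256611 = 0.282384.
Q̄ = (S₀/π) × [bracket] = (589/π) × 0.282384 = 52.943 W/m².
— Configuration B (φ=+9.0°):
Solar declination: sin δ = sin ε · sin λ_s = sin 25.19° × sin 109.9° = 0.40021, so δ = +23.591°.
cos H₀ = −tan(+9.0°) tan(+23.591°) = -0.0692, H₀ = 1.6400 rad.
Bracket: H₀ sin φ sin δ + cos φ cos δ sin H₀ = 1.6400×0.15643×0.40021 + 0.98769×0.91642×0.99761 = 0.102672 + 0.902976 = 1.005648.
Q̄ = (S₀/π) × [bracket] = (589/π) × 1.005648 = 188.54 W/m².
Ratio Q̄_A / Q̄_B = 52.943 / 188.54 = 0.2808.

Q̄_A / Q̄_B ≈ 0.281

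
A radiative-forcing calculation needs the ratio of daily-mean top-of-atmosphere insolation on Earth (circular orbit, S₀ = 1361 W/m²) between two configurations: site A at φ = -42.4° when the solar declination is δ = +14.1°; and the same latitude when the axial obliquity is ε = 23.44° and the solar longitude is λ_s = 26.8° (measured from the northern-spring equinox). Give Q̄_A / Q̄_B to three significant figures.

Q̄_A / Q̄_B ≈ 0.873

— Configuration A (φ=-42.4°):
cos H₀ = −tan(-42.4°) tan(+14.100°) = 0.2294, H₀ = 1.3394 rad.
Bracket: H₀ sin φ sin δ + cos φ cos δ sin H₀ = 1.3394×-0.67430×0.24362 + 0.73846×0.96987×0.97334 = -0.220027 + 0.697116 = 0.477089.
Q̄ = (S₀/π) × [bracket] = (1361/π) × 0.477089 = 206.68 W/m².
— Configuration B (φ=-42.4°):
Solar declination: sin δ = sin ε · sin λ_s = sin 23.44° × sin 26.8° = 0.17935, so δ = +10.332°.
cos H₀ = −tan(-42.4°) tan(+10.332°) = 0.1665, H₀ = 1.4035 rad.
Bracket: H₀ sin φ sin δ + cos φ cos δ sin H₀ = 1.4035×-0.67430×0.17935 + 0.73846×0.98378×0.98605 = -0.169733 + 0.716348 = 0.546615.
Q̄ = (S₀/π) × [bracket] = (1361/π) × 0.546615 = 236.80 W/m².
Ratio Q̄_A / Q̄_B = 206.68 / 236.80 = 0.8728.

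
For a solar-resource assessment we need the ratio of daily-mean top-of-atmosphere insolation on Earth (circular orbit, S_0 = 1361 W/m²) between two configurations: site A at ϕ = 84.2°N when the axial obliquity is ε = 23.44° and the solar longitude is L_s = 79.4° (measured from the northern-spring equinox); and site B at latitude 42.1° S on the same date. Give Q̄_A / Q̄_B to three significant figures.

Q̄_A / Q̄_B ≈ 3.79

— Configuration A (ϕ=+84.2°):
Solar declination: sin δ = sin ε · sin L_s = sin 23.44° × sin 79.4° = 0.39100, so δ = +23.017°.
cos h₀ = −tan(+84.2°) tan(+23.017°) = -4.1823 ≤ −1 ⇒ polar day, h₀ = π.
Bracket: h₀ sin ϕ sin δ + cos ϕ cos δ sin h₀ = 3.1416×0.99488×0.39100 + 0.10106×0.92039×0.00000 = 1.222076 + 0.000000 = 1.222076.
Q̄ = (S_0/π) × [bracket] = (1361/π) × 1.222076 = 529.43 W/m².
— Configuration B (ϕ=-42.1°):
cos h₀ = −tan(-42.1°) tan(+23.017°) = 0.3839, h₀ = 1.1768 rad.
Bracket: h₀ sin ϕ sin δ + cos ϕ cos δ sin h₀ = 1.1768×-0.67043×0.39100 + 0.74198×0.92039×0.92339 = -0.308484 + 0.630593 = 0.322109.
Q̄ = (S_0/π) × [bracket] = (1361/π) × 0.322109 = 139.54 W/m².
Ratio Q̄_A / Q̄_B = 529.43 / 139.54 = 3.794.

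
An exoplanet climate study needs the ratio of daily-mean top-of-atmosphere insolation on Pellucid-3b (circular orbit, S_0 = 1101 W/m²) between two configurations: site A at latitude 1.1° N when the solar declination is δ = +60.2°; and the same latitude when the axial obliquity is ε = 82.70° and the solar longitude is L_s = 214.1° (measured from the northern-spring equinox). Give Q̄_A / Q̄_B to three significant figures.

— Configuration A (ϕ=+1.1°):
cos h₀ = −tan(+1.1°) tan(+60.200°) = -0.0335, h₀ = 1.6043 rad.
Bracket: h₀ sin ϕ sin δ + cos ϕ cos δ sin h₀ = 1.6043×0.01920×0.86777 + 0.99982×0.49697×0.99944 = 0.026730 + 0.496602 = 0.523332.
Q̄ = (S_0/π) × [bracket] = (1101/π) × 0.523332 = 183.41 W/m².
— Configuration B (ϕ=+1.1°):
Solar declination: sin δ = sin ε · sin L_s = sin 82.70° × sin 214.1° = -0.55609, so δ = -33.786°.
cos h₀ = −tan(+1.1°) tan(-33.786°) = 0.0128, h₀ = 1.5579 rad.
Bracket: h₀ sin ϕ sin δ + cos ϕ cos δ sin h₀ = 1.5579×0.01920×-0.55609 + 0.99982×0.83112×0.99992 = -0.016634 + 0.830904 = 0.814270.
Q̄ = (S_0/π) × [bracket] = (1101/π) × 0.814270 = 285.37 W/m².
Ratio Q̄_A / Q̄_B = 183.41 / 285.37 = 0.6427.

Q̄_A / Q̄_B ≈ 0.643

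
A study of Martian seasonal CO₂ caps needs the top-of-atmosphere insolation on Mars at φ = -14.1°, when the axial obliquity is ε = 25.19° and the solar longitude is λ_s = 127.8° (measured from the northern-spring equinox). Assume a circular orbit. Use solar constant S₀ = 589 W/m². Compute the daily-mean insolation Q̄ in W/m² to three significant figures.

Solar declination: sin δ = sin ε · sin λ_s = sin 25.19° × sin 127.8° = 0.33631, so δ = +19.652°.
cos H₀ = −tan(-14.1°) tan(+19.652°) = 0.0897, H₀ = 1.4810 rad.
Bracket: H₀ sin φ sin δ + cos φ cos δ sin H₀ = 1.4810×-0.24362×0.33631 + 0.96987×0.94175×0.99597 = -0.121341 + 0.909694 = 0.788353.
Q̄ = (S₀/π) × [bracket] = (589/π) × 0.788353 = 147.8 W/m².

Q̄ ≈ 148 W/m²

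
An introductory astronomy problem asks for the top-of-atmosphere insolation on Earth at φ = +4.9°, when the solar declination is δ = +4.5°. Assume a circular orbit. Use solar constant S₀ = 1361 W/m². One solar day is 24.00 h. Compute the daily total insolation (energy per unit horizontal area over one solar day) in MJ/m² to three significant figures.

37.6 MJ/m²

cos H₀ = −tan(+4.9°) tan(+4.500°) = -0.0067, H₀ = 1.5775 rad.
Bracket: H₀ sin φ sin δ + cos φ cos δ sin H₀ = 1.5775×0.08542×0.07846 + 0.99635×0.99692×0.99998 = 0.010572 + 0.993261 = 1.003833.
Q̄ = (S₀/π) × [bracket] = (1361/π) × 1.003833 = 434.88 W/m².
Daily total = Q̄ × 24.00 h × 3600 s/h = 434.88 × 24.00 × 3600 / 10⁶ = 37.57 MJ/m².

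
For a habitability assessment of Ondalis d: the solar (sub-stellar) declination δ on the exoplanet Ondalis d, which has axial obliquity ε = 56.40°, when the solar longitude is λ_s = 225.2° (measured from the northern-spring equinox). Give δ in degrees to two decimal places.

sin δ = sin ε · sin λ_s = sin 56.40° × sin 225.2° = -0.591017.
δ = arcsin(-0.591017) = -36.23°.

δ = -36.23°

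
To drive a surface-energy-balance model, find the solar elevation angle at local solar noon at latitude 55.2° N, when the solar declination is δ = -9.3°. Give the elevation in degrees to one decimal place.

At local noon the hour angle is zero, so the zenith angle equals |φ − δ| = |+55.2° − (-9.300°)| = 64.500°.
Elevation = 90° − 64.500° = 25.5°.

25.5°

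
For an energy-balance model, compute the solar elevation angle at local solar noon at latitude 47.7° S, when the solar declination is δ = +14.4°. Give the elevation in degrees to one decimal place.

27.9°

At local noon the hour angle is zero, so the zenith angle equals |ϕ − δ| = |-47.7° − (+14.400°)| = 62.100°.
Elevation = 90° − 62.100° = 27.9°.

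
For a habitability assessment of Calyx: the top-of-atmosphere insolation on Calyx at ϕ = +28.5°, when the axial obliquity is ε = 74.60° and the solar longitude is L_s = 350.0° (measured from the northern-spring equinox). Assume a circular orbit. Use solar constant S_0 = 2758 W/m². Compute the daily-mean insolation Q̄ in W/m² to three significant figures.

Solar declination: sin δ = sin ε · sin L_s = sin 74.60° × sin 350.0° = -0.16741, so δ = -9.637°.
cos h₀ = −tan(+28.5°) tan(-9.637°) = 0.0922, h₀ = 1.4785 rad.
Bracket: h₀ sin ϕ sin δ + cos ϕ cos δ sin h₀ = 1.4785×0.47716×-0.16741 + 0.87882×0.98589×0.99574 = -0.118105 + 0.862729 = 0.744624.
Q̄ = (S_0/π) × [bracket] = (2758/π) × 0.744624 = 653.7 W/m².

Q̄ ≈ 654 W/m²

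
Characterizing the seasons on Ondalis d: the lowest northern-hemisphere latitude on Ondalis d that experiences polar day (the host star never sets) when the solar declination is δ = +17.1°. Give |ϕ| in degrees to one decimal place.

Polar day requires cos h₀ = −tan ϕ tan δ ≤ −1, i.e. tan ϕ tan δ ≥ 1.
The boundary is |tan ϕ| · |tan δ| = 1, so |ϕ| = 90° − |δ| = 90° − 17.1° = 72.9° in the northern hemisphere.

|ϕ| = 72.9°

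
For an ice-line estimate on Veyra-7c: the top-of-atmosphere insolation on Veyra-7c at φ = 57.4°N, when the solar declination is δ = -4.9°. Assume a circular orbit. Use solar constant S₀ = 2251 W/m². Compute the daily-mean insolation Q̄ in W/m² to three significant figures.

cos H₀ = −tan(+57.4°) tan(-4.900°) = 0.1341, H₀ = 1.4363 rad.
Bracket: H₀ sin φ sin δ + cos φ cos δ sin H₀ = 1.4363×0.84245×-0.08542 + 0.53877×0.99635×0.99097 = -0.103359 + 0.531956 = 0.428597.
Q̄ = (S₀/π) × [bracket] = (2251/π) × 0.428597 = 307.1 W/m².

Q̄ ≈ 307 W/m²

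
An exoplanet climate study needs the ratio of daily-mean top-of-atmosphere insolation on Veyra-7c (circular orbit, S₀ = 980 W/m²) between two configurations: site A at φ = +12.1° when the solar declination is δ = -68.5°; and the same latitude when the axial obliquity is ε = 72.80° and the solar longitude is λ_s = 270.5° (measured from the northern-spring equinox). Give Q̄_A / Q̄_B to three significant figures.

— Configuration A (φ=+12.1°):
cos H₀ = −tan(+12.1°) tan(-68.500°) = 0.5442, H₀ = 0.9953 rad.
Bracket: H₀ sin φ sin δ + cos φ cos δ sin H₀ = 0.9953×0.20962×-0.93042 + 0.97778×0.36650×0.83893 = -0.194118 + 0.300636 = 0.106518.
Q̄ = (S₀/π) × [bracket] = (980/π) × 0.106518 = 33.228 W/m².
— Configuration B (φ=+12.1°):
Solar declination: sin δ = sin ε · sin λ_s = sin 72.80° × sin 270.5° = -0.95524, so δ = -72.793°.
cos H₀ = −tan(+12.1°) tan(-72.793°) = 0.6923, H₀ = 0.8062 rad.
Bracket: H₀ sin φ sin δ + cos φ cos δ sin H₀ = 0.8062×0.20962×-0.95524 + 0.97778×0.29583×0.72165 = -0.161431 + 0.208742 = 0.047311.
Q̄ = (S₀/π) × [bracket] = (980/π) × 0.047311 = 14.758 W/m².
Ratio Q̄_A / Q̄_B = 33.228 / 14.758 = 2.252.

Q̄_A / Q̄_B ≈ 2.25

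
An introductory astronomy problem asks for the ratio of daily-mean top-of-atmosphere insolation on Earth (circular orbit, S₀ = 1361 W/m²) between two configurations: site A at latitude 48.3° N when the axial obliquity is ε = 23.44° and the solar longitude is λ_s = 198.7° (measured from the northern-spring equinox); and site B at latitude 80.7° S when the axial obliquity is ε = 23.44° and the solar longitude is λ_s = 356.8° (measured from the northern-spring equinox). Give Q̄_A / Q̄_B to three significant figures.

— Configuration A (φ=+48.3°):
Solar declination: sin δ = sin ε · sin λ_s = sin 23.44° × sin 198.7° = -0.12754, so δ = -7.327°.
cos H₀ = −tan(+48.3°) tan(-7.327°) = 0.1443, H₀ = 1.4260 rad.
Bracket: H₀ sin φ sin δ + cos φ cos δ sin H₀ = 1.4260×0.74664×-0.12754 + 0.66523×0.99183×0.98953 = -0.135793 + 0.652887 = 0.517094.
Q̄ = (S₀/π) × [bracket] = (1361/π) × 0.517094 = 224.02 W/m².
— Configuration B (φ=-80.7°):
Solar declination: sin δ = sin ε · sin λ_s = sin 23.44° × sin 356.8° = -0.02221, so δ = -1.272°.
cos H₀ = −tan(-80.7°) tan(-1.272°) = -0.1356, H₀ = 1.7068 rad.
Bracket: H₀ sin φ sin δ + cos φ cos δ sin H₀ = 1.7068×-0.98686×-0.02221 + 0.16160×0.99975×0.99076 = 0.037410 + 0.160067 = 0.197477.
Q̄ = (S₀/π) × [bracket] = (1361/π) × 0.197477 = 85.551 W/m².
Ratio Q̄_A / Q̄_B = 224.02 / 85.551 = 2.619.

Q̄_A / Q̄_B ≈ 2.62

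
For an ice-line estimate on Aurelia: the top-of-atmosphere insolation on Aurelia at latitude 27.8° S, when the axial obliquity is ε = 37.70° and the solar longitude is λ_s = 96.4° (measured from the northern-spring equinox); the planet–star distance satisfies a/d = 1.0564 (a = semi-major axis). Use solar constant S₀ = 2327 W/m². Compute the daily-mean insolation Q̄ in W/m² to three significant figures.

Q̄ ≈ 261 W/m²

Solar declination: sin δ = sin ε · sin λ_s = sin 37.70° × sin 96.4° = 0.60772, so δ = +37.425°.
cos H₀ = −tan(-27.8°) tan(+37.425°) = 0.4035, H₀ = 1.1555 rad.
Bracket: H₀ sin φ sin δ + cos φ cos δ sin H₀ = 1.1555×-0.46639×0.60772 + 0.88458×0.79415×0.91500 = -0.327509 + 0.642778 = 0.315269.
Inverse-square distance factor (a/d)² = 1.0564² = 1.115981.
Q̄ = (S₀/π) × 1.115981 × [bracket] = (2327/π) × 1.115981 × 0.315269 = 260.6 W/m².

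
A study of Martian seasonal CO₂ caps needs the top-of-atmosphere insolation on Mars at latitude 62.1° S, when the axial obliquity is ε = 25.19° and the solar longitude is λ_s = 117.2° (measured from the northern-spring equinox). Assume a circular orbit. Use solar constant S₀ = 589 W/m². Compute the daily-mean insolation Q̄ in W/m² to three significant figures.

Q̄ ≈ 8.41 W/m²

Solar declination: sin δ = sin ε · sin λ_s = sin 25.19° × sin 117.2° = 0.37855, so δ = +22.244°.
cos H₀ = −tan(-62.1°) tan(+22.244°) = 0.7725, H₀ = 0.6881 rad.
Bracket: H₀ sin φ sin δ + cos φ cos δ sin H₀ = 0.6881×-0.88377×0.37855 + 0.46793×0.92558×0.63507 = -0.230205 + 0.275053 = 0.044848.
Q̄ = (S₀/π) × [bracket] = (589/π) × 0.044848 = 8.408 W/m².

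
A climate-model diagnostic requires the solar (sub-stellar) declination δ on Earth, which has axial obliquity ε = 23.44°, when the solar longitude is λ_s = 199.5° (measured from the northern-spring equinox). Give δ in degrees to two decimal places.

sin δ = sin ε · sin λ_s = sin 23.44° × sin 199.5° = -0.132785.
δ = arcsin(-0.132785) = -7.63°.

δ = -7.63°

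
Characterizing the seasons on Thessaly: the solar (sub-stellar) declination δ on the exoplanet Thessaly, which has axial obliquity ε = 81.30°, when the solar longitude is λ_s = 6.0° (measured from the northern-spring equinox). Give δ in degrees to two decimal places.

sin δ = sin ε · sin λ_s = sin 81.30° × sin 6.0° = 0.103326.
δ = arcsin(0.103326) = +5.93°.

δ = +5.93°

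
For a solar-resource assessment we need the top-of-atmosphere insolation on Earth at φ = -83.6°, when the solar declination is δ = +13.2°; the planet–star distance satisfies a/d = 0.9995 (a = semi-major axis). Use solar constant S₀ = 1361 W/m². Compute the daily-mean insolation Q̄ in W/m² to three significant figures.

cos H₀ = −tan(-83.6°) tan(+13.200°) = 2.0910 ≥ 1 ⇒ polar night, H₀ = 0 and Q̄ = 0.
Inverse-square distance factor (a/d)² = 0.9995² = 0.999000.

Q̄ ≈ 0.00 W/m²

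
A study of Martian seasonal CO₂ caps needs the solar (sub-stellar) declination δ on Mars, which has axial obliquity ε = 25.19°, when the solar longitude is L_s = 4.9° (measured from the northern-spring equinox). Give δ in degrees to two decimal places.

δ = +2.08°

sin δ = sin ε · sin L_s = sin 25.19° × sin 4.9° = 0.036355.
δ = arcsin(0.036355) = +2.08°.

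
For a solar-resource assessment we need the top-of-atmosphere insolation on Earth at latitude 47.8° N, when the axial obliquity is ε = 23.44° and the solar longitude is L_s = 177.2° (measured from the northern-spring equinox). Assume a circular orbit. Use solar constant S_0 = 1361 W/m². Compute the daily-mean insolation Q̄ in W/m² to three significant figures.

Solar declination: sin δ = sin ε · sin L_s = sin 23.44° × sin 177.2° = 0.01943, so δ = +1.113°.
cos h₀ = −tan(+47.8°) tan(+1.113°) = -0.0214, h₀ = 1.5922 rad.
Bracket: h₀ sin ϕ sin δ + cos ϕ cos δ sin h₀ = 1.5922×0.74080×0.01943 + 0.67172×0.99981×0.99977 = 0.022918 + 0.671438 = 0.694356.
Q̄ = (S_0/π) × [bracket] = (1361/π) × 0.694356 = 300.8 W/m².

Q̄ ≈ 301 W/m²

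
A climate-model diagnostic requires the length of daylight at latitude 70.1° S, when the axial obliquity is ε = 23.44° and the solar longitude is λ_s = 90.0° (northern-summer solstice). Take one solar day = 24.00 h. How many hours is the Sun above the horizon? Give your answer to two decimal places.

0.00 h

Solar declination: sin δ = sin ε · sin λ_s = sin 23.44° × sin 90.0° = 0.39779, so δ = +23.440°.
cos H₀ = −tan φ · tan δ = 1.1977 ≥ 1, so the Sun never rises (polar night) and H₀ = 0.
Daylight = 2H₀/(2π) × 24.00 h = (0.0000/π) × 24.00 = 0.00 h.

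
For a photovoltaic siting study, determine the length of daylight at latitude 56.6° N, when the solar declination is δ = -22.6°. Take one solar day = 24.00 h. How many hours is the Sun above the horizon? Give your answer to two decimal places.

6.78 h

cos H₀ = −tan φ · tan δ = −tan(+56.6°) × tan(-22.600°) = 0.6313, so H₀ = 0.8876 rad = 50.85°.
Daylight = 2H₀/(2π) × 24.00 h = (0.8876/π) × 24.00 = 6.78 h.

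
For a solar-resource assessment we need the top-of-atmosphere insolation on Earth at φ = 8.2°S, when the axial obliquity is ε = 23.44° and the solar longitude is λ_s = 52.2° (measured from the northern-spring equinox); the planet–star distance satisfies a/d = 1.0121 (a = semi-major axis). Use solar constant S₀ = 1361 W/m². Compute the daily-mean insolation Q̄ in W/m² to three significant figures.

Solar declination: sin δ = sin ε · sin λ_s = sin 23.44° × sin 52.2° = 0.31431, so δ = +18.319°.
cos H₀ = −tan(-8.2°) tan(+18.319°) = 0.0477, H₀ = 1.5231 rad.
Bracket: H₀ sin φ sin δ + cos φ cos δ sin H₀ = 1.5231×-0.14263×0.31431 + 0.98978×0.94932×0.99886 = -0.068281 + 0.938547 = 0.870266.
Inverse-square distance factor (a/d)² = 1.0121² = 1.024346.
Q̄ = (S₀/π) × 1.024346 × [bracket] = (1361/π) × 1.024346 × 0.870266 = 386.2 W/m².

Q̄ ≈ 386 W/m²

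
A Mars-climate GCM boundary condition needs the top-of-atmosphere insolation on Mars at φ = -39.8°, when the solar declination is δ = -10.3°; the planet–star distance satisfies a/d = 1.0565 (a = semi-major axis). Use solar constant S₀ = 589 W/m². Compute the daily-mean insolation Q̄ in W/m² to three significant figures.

cos H₀ = −tan(-39.8°) tan(-10.300°) = -0.1514, H₀ = 1.7228 rad.
Bracket: H₀ sin φ sin δ + cos φ cos δ sin H₀ = 1.7228×-0.64011×-0.17880 + 0.76828×0.98389×0.98847 = 0.197177 + 0.747187 = 0.944364.
Inverse-square distance factor (a/d)² = 1.0565² = 1.116192.
Q̄ = (S₀/π) × 1.116192 × [bracket] = (589/π) × 1.116192 × 0.944364 = 197.6 W/m².

Q̄ ≈ 198 W/m²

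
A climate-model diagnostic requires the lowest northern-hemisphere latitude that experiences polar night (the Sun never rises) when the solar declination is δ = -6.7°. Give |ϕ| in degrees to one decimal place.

Polar night requires cos h₀ = −tan ϕ tan δ ≥ 1, i.e. tan ϕ tan δ ≤ −1.
The boundary is |tan ϕ| · |tan δ| = 1, so |ϕ| = 90° − |δ| = 90° − 6.7° = 83.3° in the northern hemisphere.

|ϕ| = 83.3°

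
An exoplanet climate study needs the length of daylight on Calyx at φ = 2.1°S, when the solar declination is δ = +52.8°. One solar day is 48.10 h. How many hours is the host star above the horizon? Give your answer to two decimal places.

23.31 h

cos H₀ = −tan φ · tan δ = −tan(-2.1°) × tan(+52.800°) = 0.0483, so H₀ = 1.5225 rad = 87.23°.
Daylight = 2H₀/(2π) × 48.10 h = (1.5225/π) × 48.10 = 23.31 h.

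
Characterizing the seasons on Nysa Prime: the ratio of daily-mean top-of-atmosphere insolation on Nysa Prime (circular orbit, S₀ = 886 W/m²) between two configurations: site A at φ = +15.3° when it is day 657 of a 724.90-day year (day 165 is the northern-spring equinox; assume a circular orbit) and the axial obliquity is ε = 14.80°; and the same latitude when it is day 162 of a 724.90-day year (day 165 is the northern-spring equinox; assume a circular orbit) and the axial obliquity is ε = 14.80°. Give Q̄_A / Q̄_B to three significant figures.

— Configuration A (φ=+15.3°):
Solar longitude: λ_s = 360° × (657 − 165)/724.90 = 244.337°.
sin δ = sin 14.80° × sin 244.337° = -0.23025, so δ = -13.312°.
cos H₀ = −tan(+15.3°) tan(-13.312°) = 0.0647, H₀ = 1.5060 rad.
Bracket: H₀ sin φ sin δ + cos φ cos δ sin H₀ = 1.5060×0.26387×-0.23025 + 0.96456×0.97313×0.99790 = -0.091499 + 0.936671 = 0.845172.
Q̄ = (S₀/π) × [bracket] = (886/π) × 0.845172 = 238.36 W/m².
— Configuration B (φ=+15.3°):
Solar longitude: λ_s = 360° × (162 − 165)/724.90 = -1.490°, i.e. -1.490° + 360° = 358.510°.
sin δ = sin 14.80° × sin 358.510° = -0.00664, so δ = -0.381°.
cos H₀ = −tan(+15.3°) tan(-0.381°) = 0.0018, H₀ = 1.5690 rad.
Bracket: H₀ sin φ sin δ + cos φ cos δ sin H₀ = 1.5690×0.26387×-0.00664 + 0.96456×0.99998×1.00000 = -0.002749 + 0.964541 = 0.961792.
Q̄ = (S₀/π) × [bracket] = (886/π) × 0.961792 = 271.25 W/m².
Ratio Q̄_A / Q̄_B = 238.36 / 271.25 = 0.8787.

Q̄_A / Q̄_B ≈ 0.879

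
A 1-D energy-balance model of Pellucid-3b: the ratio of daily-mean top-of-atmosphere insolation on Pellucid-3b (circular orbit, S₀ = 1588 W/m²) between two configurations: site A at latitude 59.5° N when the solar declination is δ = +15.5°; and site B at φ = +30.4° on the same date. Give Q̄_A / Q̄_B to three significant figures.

Q̄_A / Q̄_B ≈ 0.859

— Configuration A (φ=+59.5°):
cos H₀ = −tan(+59.5°) tan(+15.500°) = -0.4708, H₀ = 2.0610 rad.
Bracket: H₀ sin φ sin δ + cos φ cos δ sin H₀ = 2.0610×0.86163×0.26724 + 0.50754×0.96363×0.88224 = 0.474570 + 0.431487 = 0.906057.
Q̄ = (S₀/π) × [bracket] = (1588/π) × 0.906057 = 457.99 W/m².
— Configuration B (φ=+30.4°):
cos H₀ = −tan(+30.4°) tan(+15.500°) = -0.1627, H₀ = 1.7342 rad.
Bracket: H₀ sin φ sin δ + cos φ cos δ sin H₀ = 1.7342×0.50603×0.26724 + 0.86251×0.96363×0.98667 = 0.234518 + 0.820061 = 1.054579.
Q̄ = (S₀/π) × [bracket] = (1588/π) × 1.054579 = 533.06 W/m².
Ratio Q̄_A / Q̄_B = 457.99 / 533.06 = 0.8592.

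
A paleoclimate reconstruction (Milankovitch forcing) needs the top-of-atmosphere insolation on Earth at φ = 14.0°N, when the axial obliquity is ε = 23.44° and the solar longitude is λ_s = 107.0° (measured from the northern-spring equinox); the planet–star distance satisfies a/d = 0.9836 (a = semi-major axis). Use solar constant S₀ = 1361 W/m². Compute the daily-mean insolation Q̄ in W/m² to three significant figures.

Q̄ ≈ 439 W/m²

Solar declination: sin δ = sin ε · sin λ_s = sin 23.44° × sin 107.0° = 0.38041, so δ = +22.359°.
cos H₀ = −tan(+14.0°) tan(+22.359°) = -0.1026, H₀ = 1.6735 rad.
Bracket: H₀ sin φ sin δ + cos φ cos δ sin H₀ = 1.6735×0.24192×0.38041 + 0.97030×0.92482×0.99473 = 0.154010 + 0.892624 = 1.046634.
Inverse-square distance factor (a/d)² = 0.9836² = 0.967469.
Q̄ = (S₀/π) × 0.967469 × [bracket] = (1361/π) × 0.967469 × 1.046634 = 438.7 W/m².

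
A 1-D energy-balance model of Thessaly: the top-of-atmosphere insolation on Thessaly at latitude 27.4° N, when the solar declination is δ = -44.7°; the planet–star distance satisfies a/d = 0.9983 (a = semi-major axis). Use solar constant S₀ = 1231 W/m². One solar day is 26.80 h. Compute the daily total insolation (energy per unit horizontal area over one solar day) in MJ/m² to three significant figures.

7.82 MJ/m²

cos H₀ = −tan(+27.4°) tan(-44.700°) = 0.5130, H₀ = 1.0322 rad.
Bracket: H₀ sin φ sin δ + cos φ cos δ sin H₀ = 1.0322×0.46020×-0.70339 + 0.88782×0.71080×0.85842 = -0.334123 + 0.541717 = 0.207594.
Inverse-square distance factor (a/d)² = 0.9983² = 0.996603.
Q̄ = (S₀/π) × 0.996603 × [bracket] = (1231/π) × 0.996603 × 0.207594 = 81.067 W/m².
Daily total = Q̄ × 26.80 h × 3600 s/h = 81.067 × 26.80 × 3600 / 10⁶ = 7.821 MJ/m².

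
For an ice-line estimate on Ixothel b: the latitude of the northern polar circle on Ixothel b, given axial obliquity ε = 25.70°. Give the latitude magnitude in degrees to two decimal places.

The polar circle is the lowest latitude that experiences at least one full rotation of continuous daylight at the northern-summer solstice; it lies at |φ| = 90° − ε = 90° − 25.70° = 64.30°.

64.30°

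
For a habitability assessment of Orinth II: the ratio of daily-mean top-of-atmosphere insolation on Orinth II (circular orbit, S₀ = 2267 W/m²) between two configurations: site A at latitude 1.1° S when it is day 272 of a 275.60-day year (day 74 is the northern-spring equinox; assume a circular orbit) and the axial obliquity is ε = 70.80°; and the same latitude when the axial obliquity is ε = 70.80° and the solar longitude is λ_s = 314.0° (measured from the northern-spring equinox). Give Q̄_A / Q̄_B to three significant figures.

— Configuration A (φ=-1.1°):
Solar longitude: λ_s = 360° × (272 − 74)/275.60 = 258.636°.
sin δ = sin 70.80° × sin 258.636° = -0.92586, so δ = -67.799°.
cos H₀ = −tan(-1.1°) tan(-67.799°) = -0.0470, H₀ = 1.6179 rad.
Bracket: H₀ sin φ sin δ + cos φ cos δ sin H₀ = 1.6179×-0.01920×-0.92586 + 0.99982×0.37786×0.99889 = 0.028761 + 0.377373 = 0.406134.
Q̄ = (S₀/π) × [bracket] = (2267/π) × 0.406134 = 293.07 W/m².
— Configuration B (φ=-1.1°):
Solar declination: sin δ = sin ε · sin λ_s = sin 70.80° × sin 314.0° = -0.67933, so δ = -42.791°.
cos H₀ = −tan(-1.1°) tan(-42.791°) = -0.0178, H₀ = 1.5886 rad.
Bracket: H₀ sin φ sin δ + cos φ cos δ sin H₀ = 1.5886×-0.01920×-0.67933 + 0.99982×0.73384×0.99984 = 0.020720 + 0.733591 = 0.754311.
Q̄ = (S₀/π) × [bracket] = (2267/π) × 0.754311 = 544.32 W/m².
Ratio Q̄_A / Q̄_B = 293.07 / 544.32 = 0.5384.

Q̄_A / Q̄_B ≈ 0.538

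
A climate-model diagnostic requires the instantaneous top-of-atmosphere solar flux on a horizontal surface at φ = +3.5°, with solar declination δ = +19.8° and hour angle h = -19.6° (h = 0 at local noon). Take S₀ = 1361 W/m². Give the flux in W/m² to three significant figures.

cos θ_z = sin φ sin δ + cos φ cos δ cos h = 0.020679 + 0.884710 = 0.905389.
Flux = S₀ · cos θ_z = 1361 × 0.905389 = 1232 W/m².

1.23e+03 W/m²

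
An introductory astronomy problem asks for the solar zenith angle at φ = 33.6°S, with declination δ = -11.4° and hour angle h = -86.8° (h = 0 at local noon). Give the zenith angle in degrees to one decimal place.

θ_z = 81.1°

cos θ_z = sin φ sin δ + cos φ cos δ cos h = 0.109382 + 0.045578 = 0.154960.
θ_z = arccos(0.154960) = 81.1°.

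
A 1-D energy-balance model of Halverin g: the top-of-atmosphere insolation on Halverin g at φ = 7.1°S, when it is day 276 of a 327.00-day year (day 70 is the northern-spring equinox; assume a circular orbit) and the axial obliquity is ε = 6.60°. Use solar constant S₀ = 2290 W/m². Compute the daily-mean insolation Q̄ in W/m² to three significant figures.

Solar longitude: λ_s = 360° × (276 − 70)/327.00 = 226.789°.
sin δ = sin 6.60° × sin 226.789° = -0.08377, so δ = -4.805°.
cos H₀ = −tan(-7.1°) tan(-4.805°) = -0.0105, H₀ = 1.5813 rad.
Bracket: H₀ sin φ sin δ + cos φ cos δ sin H₀ = 1.5813×-0.12360×-0.08377 + 0.99233×0.99649×0.99995 = 0.016373 + 0.988797 = 1.005170.
Q̄ = (S₀/π) × [bracket] = (2290/π) × 1.005170 = 732.7 W/m².

Q̄ ≈ 733 W/m²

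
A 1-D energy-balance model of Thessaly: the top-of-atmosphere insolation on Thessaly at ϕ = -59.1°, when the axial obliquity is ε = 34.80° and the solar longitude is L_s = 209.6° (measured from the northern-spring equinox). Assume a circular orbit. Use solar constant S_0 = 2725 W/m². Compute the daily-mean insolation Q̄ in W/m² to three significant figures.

Solar declination: sin δ = sin ε · sin L_s = sin 34.80° × sin 209.6° = -0.28190, so δ = -16.374°.
cos h₀ = −tan(-59.1°) tan(-16.374°) = -0.4909, h₀ = 2.0840 rad.
Bracket: h₀ sin ϕ sin δ + cos ϕ cos δ sin h₀ = 2.0840×-0.85806×-0.28190 + 0.51354×0.95944×0.87120 = 0.504093 + 0.429250 = 0.933343.
Q̄ = (S_0/π) × [bracket] = (2725/π) × 0.933343 = 809.6 W/m².

Q̄ ≈ 810 W/m²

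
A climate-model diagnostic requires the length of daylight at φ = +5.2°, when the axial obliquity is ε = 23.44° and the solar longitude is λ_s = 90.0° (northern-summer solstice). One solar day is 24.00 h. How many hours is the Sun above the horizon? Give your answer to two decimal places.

Solar declination: sin δ = sin ε · sin λ_s = sin 23.44° × sin 90.0° = 0.39779, so δ = +23.440°.
cos H₀ = −tan φ · tan δ = −tan(+5.2°) × tan(+23.440°) = -0.0395, so H₀ = 1.6103 rad = 92.26°.
Daylight = 2H₀/(2π) × 24.00 h = (1.6103/π) × 24.00 = 12.30 h.

12.30 h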